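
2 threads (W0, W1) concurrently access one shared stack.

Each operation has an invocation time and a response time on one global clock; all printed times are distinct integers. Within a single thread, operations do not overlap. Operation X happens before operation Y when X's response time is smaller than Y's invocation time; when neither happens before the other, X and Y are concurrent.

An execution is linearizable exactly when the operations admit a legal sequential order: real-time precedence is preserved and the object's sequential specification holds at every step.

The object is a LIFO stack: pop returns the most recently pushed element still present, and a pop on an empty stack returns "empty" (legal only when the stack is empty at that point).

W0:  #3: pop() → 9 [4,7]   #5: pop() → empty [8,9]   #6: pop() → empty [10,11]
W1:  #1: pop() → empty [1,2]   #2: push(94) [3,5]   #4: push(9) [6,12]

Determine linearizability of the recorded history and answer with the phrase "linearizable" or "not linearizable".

not linearizable

prefix check: 1..8 passes, 1..9 fails once #5's time-9 response joins
2 orders of the 4 completed stack ops respect real time; none is legal
every completion of the 1 pending operation (#4) was checked; none linearizes
one such order, #1, #2, #3, #5 (pending dropped), breaks at step 3 where #3 pop() → 9 is illegal
one such order, #1, #3, #2, #5 (pending dropped), breaks at step 2 where #3 pop() → 9 is illegal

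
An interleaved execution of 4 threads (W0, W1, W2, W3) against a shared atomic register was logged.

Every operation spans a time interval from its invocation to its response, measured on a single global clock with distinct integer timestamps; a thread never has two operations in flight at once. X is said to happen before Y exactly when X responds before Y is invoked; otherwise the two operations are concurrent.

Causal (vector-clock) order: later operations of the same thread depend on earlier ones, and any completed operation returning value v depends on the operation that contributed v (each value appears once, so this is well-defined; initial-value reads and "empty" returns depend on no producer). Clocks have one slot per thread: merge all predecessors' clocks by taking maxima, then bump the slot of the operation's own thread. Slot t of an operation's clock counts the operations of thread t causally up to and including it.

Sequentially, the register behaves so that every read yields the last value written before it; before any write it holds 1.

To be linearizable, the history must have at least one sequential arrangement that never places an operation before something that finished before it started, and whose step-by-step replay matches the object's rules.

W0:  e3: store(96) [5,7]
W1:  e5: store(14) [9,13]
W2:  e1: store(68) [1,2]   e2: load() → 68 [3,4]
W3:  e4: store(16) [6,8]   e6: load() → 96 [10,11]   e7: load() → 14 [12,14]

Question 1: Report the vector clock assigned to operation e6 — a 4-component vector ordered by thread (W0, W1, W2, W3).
Answer: (1, 0, 0, 2)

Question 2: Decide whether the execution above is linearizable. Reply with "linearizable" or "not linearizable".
linearizable

one valid linearization: e1, e2, e4, e3, e6, e5, e7
after step 1 (e1 store(68)): value 68
after step 2 (e2 load() → 68): value 68
after step 3 (e4 store(16)): value 16
after step 4 (e3 store(96)): value 96
after step 5 (e6 load() → 96): value 96
after step 6 (e5 store(14)): value 14
after step 7 (e7 load() → 14): value 14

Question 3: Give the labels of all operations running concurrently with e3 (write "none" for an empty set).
Answer: e4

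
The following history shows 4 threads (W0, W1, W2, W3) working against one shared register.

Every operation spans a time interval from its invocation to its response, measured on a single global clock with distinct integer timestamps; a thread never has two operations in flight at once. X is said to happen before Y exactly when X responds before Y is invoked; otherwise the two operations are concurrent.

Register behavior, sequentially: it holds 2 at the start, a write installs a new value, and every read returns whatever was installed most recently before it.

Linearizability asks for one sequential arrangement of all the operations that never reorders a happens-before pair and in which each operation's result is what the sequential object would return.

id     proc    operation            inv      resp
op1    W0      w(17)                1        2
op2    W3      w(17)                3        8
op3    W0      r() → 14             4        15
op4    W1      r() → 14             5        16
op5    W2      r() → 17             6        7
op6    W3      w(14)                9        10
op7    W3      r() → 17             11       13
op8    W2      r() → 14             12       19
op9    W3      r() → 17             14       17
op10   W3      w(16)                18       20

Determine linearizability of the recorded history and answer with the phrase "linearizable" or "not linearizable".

prefix check: 1..12 passes, 1..13 fails once op7's time-13 response joins
2 orders of the 5 completed register ops respect real time; none is legal
including or dropping the 3 pending operations (op3, op4, op8) in any combination fails
e.g. op1, op2, op5, op6, op7 (pending dropped): illegal at step 5, since op7 r() → 17 cannot apply there
e.g. op1, op5, op2, op6, op7 (pending dropped): illegal at step 5, since op7 r() → 17 cannot apply there

not linearizable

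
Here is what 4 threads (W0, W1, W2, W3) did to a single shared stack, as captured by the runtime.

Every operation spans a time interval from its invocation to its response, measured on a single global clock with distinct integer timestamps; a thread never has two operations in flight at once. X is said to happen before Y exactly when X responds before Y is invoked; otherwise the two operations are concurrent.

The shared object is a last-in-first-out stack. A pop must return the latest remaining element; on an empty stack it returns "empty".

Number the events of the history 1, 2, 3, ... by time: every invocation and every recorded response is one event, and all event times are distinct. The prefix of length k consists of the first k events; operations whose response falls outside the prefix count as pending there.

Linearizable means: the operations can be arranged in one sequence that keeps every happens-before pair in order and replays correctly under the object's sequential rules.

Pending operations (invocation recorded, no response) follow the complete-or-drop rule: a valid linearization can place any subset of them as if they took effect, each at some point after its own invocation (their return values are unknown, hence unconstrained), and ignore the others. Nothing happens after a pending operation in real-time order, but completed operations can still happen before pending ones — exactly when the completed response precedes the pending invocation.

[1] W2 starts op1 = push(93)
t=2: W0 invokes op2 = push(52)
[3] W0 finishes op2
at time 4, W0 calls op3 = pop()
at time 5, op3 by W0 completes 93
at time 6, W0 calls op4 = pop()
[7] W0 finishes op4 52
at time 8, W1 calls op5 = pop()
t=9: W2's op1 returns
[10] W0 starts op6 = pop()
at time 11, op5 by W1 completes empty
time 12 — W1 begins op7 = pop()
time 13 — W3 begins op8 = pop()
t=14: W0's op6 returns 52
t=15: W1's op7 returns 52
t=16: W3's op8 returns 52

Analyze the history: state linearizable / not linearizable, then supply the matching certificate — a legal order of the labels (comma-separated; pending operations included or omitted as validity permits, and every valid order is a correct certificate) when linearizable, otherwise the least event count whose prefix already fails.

cut after 13 events: linearizable; cut after 14 events (op6 responds, time 14): not linearizable
real-time-consistent orders of the 6 completed operations: 9 — all fail the stack replay
no escape via the 2 pending operations (op7, op8): every completion choice fails
sample order op1, op2, op3, op4, op5, op6 (pending dropped) stalls at step 3 — op3 pop() → 93 has no legal effect
sample order op1, op2, op3, op4, op6, op5 (pending dropped) stalls at step 3 — op3 pop() → 93 has no legal effect

not linearizable — minimal violating prefix: 14 events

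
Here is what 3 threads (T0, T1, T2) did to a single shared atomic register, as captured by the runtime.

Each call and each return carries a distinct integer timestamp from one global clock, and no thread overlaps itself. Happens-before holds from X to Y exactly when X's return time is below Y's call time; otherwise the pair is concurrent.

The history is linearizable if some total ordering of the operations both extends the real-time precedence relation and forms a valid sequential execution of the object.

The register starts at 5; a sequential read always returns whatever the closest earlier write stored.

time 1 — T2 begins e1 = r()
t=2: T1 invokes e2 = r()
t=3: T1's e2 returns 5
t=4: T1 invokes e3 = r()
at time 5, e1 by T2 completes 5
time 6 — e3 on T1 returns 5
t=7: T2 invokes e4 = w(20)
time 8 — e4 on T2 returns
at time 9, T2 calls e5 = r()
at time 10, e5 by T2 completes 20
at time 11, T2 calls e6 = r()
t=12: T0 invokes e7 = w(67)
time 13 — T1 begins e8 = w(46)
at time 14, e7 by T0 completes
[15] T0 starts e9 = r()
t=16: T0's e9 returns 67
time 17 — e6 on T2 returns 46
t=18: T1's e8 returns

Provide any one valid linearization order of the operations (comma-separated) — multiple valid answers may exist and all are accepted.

after step 1 (e1 r() → 5): value 5
after step 2 (e2 r() → 5): value 5
after step 3 (e3 r() → 5): value 5
after step 4 (e4 w(20)): value 20
after step 5 (e5 r() → 20): value 20
after step 6 (e7 w(67)): value 67
after step 7 (e9 r() → 67): value 67
after step 8 (e8 w(46)): value 46
after step 9 (e6 r() → 46): value 46

e1, e2, e3, e4, e5, e7, e9, e8, e6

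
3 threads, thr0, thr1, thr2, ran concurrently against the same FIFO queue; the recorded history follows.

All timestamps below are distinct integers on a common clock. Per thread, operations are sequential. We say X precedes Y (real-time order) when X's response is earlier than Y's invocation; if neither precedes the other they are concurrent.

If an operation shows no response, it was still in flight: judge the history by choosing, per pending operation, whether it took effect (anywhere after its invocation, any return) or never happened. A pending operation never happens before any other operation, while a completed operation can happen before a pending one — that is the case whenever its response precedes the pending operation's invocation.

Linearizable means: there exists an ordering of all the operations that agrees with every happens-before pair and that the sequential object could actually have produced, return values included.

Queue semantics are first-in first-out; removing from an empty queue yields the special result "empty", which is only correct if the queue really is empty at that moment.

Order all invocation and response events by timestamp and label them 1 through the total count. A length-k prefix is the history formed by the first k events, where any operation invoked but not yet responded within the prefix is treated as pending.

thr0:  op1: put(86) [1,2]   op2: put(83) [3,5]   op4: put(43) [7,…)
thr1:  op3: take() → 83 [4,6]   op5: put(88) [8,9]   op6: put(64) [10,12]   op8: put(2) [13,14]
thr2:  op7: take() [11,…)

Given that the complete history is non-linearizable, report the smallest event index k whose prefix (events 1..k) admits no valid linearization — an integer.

6

events 1..5 are linearizable; a witness order is op1, op2:
1. op1 put(86), leaving queue <86>
2. op2 put(83), leaving queue <86,83>
event 6 — op3's response, time 6 — after it, nothing linearizes
sample order op1, op2, op3 stalls at step 3 — op3 take() → 83 has no legal effect
sample order op1, op3, op2 stalls at step 2 — op3 take() → 83 has no legal effect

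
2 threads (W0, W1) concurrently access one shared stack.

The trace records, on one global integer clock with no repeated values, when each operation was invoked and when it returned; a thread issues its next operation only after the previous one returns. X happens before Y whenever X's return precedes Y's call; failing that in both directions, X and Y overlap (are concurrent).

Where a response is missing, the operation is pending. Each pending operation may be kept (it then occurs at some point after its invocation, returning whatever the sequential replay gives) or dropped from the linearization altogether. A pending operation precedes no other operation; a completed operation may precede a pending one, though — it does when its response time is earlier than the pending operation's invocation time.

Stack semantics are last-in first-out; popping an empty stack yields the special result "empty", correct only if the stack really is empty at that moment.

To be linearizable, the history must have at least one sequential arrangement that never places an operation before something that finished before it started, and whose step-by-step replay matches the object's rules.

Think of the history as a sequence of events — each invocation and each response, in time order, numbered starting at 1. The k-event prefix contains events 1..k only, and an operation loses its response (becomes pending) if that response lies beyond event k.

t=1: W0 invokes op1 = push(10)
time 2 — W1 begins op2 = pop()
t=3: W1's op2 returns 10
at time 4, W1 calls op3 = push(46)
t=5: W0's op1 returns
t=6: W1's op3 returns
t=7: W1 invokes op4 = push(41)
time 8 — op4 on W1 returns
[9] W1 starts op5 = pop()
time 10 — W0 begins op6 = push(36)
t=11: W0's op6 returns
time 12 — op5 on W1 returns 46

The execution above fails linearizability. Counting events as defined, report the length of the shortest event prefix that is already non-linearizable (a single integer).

12

events 1..11 are linearizable, e.g. via op1, op2, op3, op4, op5, op6:
after step 1 (op1 push(10)): stack <10>
after step 2 (op2 pop() → 10): stack <>
after step 3 (op3 push(46)): stack <46>
after step 4 (op4 push(41)): stack <46,41>
after step 5 (op5 pop() (pending, included)): stack <46>
after step 6 (op6 push(36)): stack <46,36>
with event 12 included (op5 responding at time 12), all real-time-consistent orders fail
take op1, op2, op3, op4, op5, op6: step 5 already fails, because op5 pop() → 46 cannot occur there
take op1, op2, op3, op4, op6, op5: step 6 already fails, because op5 pop() → 46 cannot occur there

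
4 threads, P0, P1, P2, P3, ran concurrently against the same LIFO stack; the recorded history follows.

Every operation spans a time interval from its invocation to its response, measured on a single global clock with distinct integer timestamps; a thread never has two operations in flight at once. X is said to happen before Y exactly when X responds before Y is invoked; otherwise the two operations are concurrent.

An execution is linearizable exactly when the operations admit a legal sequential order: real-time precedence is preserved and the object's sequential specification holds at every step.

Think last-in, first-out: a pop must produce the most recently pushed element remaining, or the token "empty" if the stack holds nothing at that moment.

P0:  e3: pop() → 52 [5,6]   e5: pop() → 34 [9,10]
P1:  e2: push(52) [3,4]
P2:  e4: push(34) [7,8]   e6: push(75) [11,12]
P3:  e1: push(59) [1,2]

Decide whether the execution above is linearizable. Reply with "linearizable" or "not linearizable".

a witness: e1, e2, e3, e4, e5, e6
step 1: e1 push(59) — stack <59>
step 2: e2 push(52) — stack <59,52>
step 3: e3 pop() → 52 — stack <59>
step 4: e4 push(34) — stack <59,34>
step 5: e5 pop() → 34 — stack <59>
step 6: e6 push(75) — stack <59,75>

linearizable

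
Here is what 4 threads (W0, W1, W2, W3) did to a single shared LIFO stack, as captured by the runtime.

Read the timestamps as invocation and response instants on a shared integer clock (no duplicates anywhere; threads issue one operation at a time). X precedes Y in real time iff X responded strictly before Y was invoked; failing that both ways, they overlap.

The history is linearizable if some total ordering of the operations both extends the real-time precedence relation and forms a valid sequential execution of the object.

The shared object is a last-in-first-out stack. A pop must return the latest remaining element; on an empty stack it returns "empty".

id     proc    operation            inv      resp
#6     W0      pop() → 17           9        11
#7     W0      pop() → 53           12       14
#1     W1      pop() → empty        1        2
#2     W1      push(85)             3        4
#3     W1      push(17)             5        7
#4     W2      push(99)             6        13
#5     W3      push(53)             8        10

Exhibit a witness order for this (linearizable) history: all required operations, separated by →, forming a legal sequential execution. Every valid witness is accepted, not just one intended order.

#1 → #2 → #3 → #6 → #4 → #5 → #7

step 1: #1 pop() → empty — stack <>
step 2: #2 push(85) — stack <85>
step 3: #3 push(17) — stack <85,17>
step 4: #6 pop() → 17 — stack <85>
step 5: #4 push(99) — stack <85,99>
step 6: #5 push(53) — stack <85,99,53>
step 7: #7 pop() → 53 — stack <85,99>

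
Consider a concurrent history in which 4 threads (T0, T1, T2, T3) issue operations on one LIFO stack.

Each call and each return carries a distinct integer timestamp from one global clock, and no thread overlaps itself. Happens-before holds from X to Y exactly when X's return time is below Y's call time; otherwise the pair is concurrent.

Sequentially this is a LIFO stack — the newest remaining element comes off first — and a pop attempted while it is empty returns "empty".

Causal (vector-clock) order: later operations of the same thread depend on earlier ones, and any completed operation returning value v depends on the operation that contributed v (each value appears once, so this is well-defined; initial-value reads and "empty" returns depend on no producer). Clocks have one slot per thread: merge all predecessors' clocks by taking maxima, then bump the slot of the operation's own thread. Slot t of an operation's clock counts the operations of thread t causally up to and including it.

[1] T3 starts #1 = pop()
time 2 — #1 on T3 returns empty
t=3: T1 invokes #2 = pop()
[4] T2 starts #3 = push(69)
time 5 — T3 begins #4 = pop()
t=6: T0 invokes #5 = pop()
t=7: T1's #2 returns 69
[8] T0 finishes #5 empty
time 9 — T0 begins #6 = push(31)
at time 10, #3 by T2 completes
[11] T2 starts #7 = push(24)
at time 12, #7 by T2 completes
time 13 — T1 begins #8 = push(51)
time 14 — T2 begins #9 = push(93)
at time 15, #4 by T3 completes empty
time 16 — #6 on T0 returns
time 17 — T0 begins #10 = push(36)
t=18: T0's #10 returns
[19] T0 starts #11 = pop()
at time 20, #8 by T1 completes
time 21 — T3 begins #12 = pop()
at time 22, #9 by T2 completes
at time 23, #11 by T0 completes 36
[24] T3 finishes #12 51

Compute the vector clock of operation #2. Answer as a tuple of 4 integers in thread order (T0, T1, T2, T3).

(0, 1, 1, 0)

#1 (invocation 1): nothing precedes it; T3's component alone gives (0, 0, 0, 1)
#3 (invocation 4): nothing precedes it; T2's component alone gives (0, 0, 1, 0)
#5 (invocation 6): nothing precedes it; T0's component alone gives (1, 0, 0, 0)
invoked at 5, #4 merges VC(#1)=(0, 0, 0, 1) and bumps T3's slot → (0, 0, 0, 2)
invoked at 11, #7 merges VC(#3)=(0, 0, 1, 0) and bumps T2's slot → (0, 0, 2, 0)
invoked at 3, #2 merges VC(#3)=(0, 0, 1, 0) and bumps T1's slot → (0, 1, 1, 0)
invoked at 9, #6 merges VC(#5)=(1, 0, 0, 0) and bumps T0's slot → (2, 0, 0, 0)
invoked at 14, #9 merges VC(#7)=(0, 0, 2, 0) and bumps T2's slot → (0, 0, 3, 0)
invoked at 13, #8 merges VC(#2)=(0, 1, 1, 0) and bumps T1's slot → (0, 2, 1, 0)
invoked at 17, #10 merges VC(#6)=(2, 0, 0, 0) and bumps T0's slot → (3, 0, 0, 0)
invoked at 19, #11 merges VC(#10)=(3, 0, 0, 0) and bumps T0's slot → (4, 0, 0, 0)
invoked at 21, #12 merges VC(#4)=(0, 0, 0, 2), VC(#8)=(0, 2, 1, 0) and bumps T3's slot → (0, 2, 1, 3)
target: VC(#2) = (0, 1, 1, 0)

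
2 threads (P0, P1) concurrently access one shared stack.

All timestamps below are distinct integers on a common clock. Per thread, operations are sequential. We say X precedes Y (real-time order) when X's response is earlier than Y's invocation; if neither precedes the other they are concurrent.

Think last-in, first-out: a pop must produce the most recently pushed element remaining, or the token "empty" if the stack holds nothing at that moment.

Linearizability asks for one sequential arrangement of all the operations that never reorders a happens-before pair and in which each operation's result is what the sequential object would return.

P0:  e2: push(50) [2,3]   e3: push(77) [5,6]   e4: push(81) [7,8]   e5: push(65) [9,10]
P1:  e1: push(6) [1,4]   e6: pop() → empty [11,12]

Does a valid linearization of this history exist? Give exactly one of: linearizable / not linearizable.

not linearizable

already the first 12 events (up to e6's response at time 12) admit no linearization; the first 11 still do
2 orders of the 6 completed stack ops respect real time; none is legal
one such order, e1, e2, e3, e4, e5, e6, breaks at step 6 where e6 pop() → empty is illegal
one such order, e2, e1, e3, e4, e5, e6, breaks at step 6 where e6 pop() → empty is illegal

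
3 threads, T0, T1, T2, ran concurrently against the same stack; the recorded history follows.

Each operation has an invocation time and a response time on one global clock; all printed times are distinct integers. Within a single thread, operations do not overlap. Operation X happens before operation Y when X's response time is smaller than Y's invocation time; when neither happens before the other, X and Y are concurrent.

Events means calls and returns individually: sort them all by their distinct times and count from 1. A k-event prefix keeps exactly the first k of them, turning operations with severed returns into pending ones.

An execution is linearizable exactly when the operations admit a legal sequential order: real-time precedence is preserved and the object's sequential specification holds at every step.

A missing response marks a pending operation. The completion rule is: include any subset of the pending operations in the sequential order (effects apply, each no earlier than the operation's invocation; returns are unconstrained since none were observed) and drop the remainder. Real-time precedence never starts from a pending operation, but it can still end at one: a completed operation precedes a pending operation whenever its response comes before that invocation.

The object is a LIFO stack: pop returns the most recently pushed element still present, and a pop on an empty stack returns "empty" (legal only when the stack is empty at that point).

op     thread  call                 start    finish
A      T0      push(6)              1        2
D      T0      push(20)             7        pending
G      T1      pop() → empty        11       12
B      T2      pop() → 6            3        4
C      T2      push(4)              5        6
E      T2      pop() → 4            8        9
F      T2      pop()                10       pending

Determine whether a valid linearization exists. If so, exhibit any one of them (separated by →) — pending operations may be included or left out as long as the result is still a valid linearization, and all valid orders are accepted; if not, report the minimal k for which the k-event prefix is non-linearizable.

linearizable — witness: A → B → C → E → D → F → G

step 1: A push(6) — stack <6>
step 2: B pop() → 6 — stack <>
step 3: C push(4) — stack <4>
step 4: E pop() → 4 — stack <>
step 5: D push(20) (pending, included) — stack <20>
step 6: F pop() (pending, included) — stack <>
step 7: G pop() → empty — stack <>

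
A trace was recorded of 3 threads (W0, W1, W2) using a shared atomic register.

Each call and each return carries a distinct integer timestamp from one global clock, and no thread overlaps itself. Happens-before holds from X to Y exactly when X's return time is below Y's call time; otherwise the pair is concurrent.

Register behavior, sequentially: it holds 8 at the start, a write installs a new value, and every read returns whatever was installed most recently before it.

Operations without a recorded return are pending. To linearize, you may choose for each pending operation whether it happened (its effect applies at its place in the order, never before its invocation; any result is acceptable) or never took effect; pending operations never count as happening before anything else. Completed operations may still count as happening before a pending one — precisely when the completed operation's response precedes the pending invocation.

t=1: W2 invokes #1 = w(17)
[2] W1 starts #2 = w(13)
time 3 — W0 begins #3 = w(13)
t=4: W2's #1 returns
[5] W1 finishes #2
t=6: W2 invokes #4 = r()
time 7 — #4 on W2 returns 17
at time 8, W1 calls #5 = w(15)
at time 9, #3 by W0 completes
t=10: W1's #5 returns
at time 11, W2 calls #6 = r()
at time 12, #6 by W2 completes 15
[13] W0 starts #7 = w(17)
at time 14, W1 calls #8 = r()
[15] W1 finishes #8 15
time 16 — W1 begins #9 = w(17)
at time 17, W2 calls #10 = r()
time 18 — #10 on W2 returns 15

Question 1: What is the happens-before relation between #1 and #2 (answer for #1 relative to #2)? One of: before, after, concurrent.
concurrent

#1 spans [1,4], #2 spans [2,5]
the intervals overlap in both directions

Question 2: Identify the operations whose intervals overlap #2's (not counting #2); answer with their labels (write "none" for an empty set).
#1, #3

overlap test against #2 [2,5]: concurrent iff the interval meets 2..5
#1 [1,4]: concurrent
#3 [3,9]: concurrent
#4 [6,7]: after
#5 [8,10]: after
#6 [11,12]: after
#7 [13,…): after
#8 [14,15]: after
#9 [16,…): after
#10 [17,18]: after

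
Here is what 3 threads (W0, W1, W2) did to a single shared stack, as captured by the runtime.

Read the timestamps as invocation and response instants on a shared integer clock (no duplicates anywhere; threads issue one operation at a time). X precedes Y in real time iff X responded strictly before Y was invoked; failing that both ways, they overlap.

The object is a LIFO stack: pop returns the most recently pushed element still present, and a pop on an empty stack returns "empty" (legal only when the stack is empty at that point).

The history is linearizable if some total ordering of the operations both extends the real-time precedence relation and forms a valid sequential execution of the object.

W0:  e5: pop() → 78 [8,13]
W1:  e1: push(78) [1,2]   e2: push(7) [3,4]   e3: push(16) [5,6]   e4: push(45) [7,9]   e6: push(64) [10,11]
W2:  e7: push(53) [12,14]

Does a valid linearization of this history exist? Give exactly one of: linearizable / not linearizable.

the violation lands at event 13, e5's response at time 13: events 1..12 linearize, events 1..13 do not
3 orders of the 6 completed stack ops respect real time; none is legal
no escape via the 1 pending operation (e7): every completion choice fails
for example e1, e2, e3, e4, e5, e6 (pending dropped) fails at step 5: e5 pop() → 78 is not legal there
for example e1, e2, e3, e4, e6, e5 (pending dropped) fails at step 6: e5 pop() → 78 is not legal there

not linearizable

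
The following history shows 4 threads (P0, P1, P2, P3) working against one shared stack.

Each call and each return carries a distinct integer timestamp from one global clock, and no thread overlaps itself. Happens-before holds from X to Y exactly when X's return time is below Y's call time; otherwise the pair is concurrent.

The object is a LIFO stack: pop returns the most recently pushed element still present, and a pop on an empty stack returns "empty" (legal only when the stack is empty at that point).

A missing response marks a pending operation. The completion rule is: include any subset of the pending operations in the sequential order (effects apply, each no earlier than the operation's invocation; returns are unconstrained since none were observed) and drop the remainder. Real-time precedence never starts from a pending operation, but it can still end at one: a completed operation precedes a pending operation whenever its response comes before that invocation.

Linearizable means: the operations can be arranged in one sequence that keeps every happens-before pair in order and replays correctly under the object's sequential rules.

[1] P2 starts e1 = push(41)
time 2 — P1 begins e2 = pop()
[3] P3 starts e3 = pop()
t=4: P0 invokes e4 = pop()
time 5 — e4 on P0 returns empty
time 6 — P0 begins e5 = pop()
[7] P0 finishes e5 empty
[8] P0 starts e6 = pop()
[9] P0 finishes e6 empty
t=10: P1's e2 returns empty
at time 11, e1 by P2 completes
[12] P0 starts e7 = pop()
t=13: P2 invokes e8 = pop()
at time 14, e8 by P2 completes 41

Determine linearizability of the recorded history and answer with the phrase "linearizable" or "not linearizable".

witness order: e2, e3, e4, e5, e6, e1, e8
step 1: e2 pop() → empty — stack <>
step 2: e3 pop() (pending, included) — stack <>
step 3: e4 pop() → empty — stack <>
step 4: e5 pop() → empty — stack <>
step 5: e6 pop() → empty — stack <>
step 6: e1 push(41) — stack <41>
step 7: e8 pop() → 41 — stack <>

linearizable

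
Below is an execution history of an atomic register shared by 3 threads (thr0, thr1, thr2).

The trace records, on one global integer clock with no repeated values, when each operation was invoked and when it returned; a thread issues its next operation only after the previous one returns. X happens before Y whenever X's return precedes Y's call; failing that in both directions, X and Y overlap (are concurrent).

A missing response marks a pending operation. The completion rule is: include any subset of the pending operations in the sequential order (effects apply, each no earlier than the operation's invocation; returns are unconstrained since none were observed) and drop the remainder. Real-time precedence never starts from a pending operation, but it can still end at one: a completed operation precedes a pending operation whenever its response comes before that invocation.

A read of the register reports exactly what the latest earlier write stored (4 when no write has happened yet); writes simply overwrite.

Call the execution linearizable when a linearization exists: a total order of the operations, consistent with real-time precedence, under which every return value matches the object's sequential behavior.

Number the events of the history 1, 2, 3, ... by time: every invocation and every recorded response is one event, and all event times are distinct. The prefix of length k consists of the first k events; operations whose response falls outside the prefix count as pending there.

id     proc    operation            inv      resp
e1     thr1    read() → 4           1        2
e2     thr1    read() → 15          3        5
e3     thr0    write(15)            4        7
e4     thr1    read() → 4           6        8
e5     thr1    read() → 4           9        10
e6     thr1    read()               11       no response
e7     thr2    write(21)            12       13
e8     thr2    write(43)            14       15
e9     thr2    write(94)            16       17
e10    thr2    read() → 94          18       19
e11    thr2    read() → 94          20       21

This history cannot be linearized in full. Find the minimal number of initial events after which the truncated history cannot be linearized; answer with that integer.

one valid order for events 1..7 is e1, e3, e2:
step 1: e1 read() → 4 — value 4
step 2: e3 write(15) — value 15
step 3: e2 read() → 15 — value 15
once event 8 joins (e4's response, time 8), exhaustive search finds no witness
e.g. e1, e2, e3, e4: illegal at step 2, since e2 read() → 15 cannot apply there
e.g. e1, e2, e4, e3: illegal at step 2, since e2 read() → 15 cannot apply there

8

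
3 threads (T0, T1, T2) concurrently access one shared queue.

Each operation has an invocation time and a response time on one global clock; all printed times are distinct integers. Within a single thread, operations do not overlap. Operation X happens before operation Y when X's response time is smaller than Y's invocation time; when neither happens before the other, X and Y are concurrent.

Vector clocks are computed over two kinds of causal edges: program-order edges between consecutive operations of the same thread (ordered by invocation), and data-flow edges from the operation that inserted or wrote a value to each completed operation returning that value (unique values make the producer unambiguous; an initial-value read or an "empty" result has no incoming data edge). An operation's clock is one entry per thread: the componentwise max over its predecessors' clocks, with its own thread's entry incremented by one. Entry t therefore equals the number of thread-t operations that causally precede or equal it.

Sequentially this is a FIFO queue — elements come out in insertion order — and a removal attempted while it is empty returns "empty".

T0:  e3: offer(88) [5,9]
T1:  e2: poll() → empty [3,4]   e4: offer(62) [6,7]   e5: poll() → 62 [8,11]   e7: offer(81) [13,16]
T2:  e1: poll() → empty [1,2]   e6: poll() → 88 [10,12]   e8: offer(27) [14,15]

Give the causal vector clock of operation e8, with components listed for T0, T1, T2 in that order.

invoked at 1, e1 has no predecessors; its own T2 bump gives (0, 0, 1)
invoked at 3, e2 has no predecessors; its own T1 bump gives (0, 1, 0)
invoked at 5, e3 has no predecessors; its own T0 bump gives (1, 0, 0)
invoked at 6, e4 merges VC(e2)=(0, 1, 0) and bumps T1's slot → (0, 2, 0)
invoked at 8, e5 merges VC(e4)=(0, 2, 0) and bumps T1's slot → (0, 3, 0)
invoked at 10, e6 merges VC(e1)=(0, 0, 1), VC(e3)=(1, 0, 0) and bumps T2's slot → (1, 0, 2)
invoked at 13, e7 merges VC(e5)=(0, 3, 0) and bumps T1's slot → (0, 4, 0)
invoked at 14, e8 merges VC(e6)=(1, 0, 2) and bumps T2's slot → (1, 0, 3)
target: VC(e8) = (1, 0, 3)

(1, 0, 3)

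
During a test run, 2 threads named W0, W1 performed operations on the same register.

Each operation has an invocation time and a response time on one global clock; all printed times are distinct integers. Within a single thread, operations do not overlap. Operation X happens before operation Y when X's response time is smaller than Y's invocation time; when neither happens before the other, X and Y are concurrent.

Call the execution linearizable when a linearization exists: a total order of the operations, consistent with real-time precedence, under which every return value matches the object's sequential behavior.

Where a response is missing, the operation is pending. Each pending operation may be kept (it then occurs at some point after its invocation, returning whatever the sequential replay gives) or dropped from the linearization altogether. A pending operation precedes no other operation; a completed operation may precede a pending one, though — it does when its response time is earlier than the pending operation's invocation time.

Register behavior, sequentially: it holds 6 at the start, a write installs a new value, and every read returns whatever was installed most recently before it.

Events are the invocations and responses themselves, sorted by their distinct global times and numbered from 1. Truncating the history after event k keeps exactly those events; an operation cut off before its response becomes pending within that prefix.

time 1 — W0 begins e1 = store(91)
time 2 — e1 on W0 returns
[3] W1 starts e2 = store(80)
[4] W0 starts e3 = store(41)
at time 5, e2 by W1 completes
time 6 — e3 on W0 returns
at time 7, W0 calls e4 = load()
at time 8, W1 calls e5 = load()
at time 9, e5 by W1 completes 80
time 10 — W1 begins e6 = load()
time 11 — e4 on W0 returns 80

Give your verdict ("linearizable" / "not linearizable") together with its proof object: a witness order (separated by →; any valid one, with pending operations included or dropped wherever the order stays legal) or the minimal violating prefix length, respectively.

linearizable — witness: e1 → e3 → e2 → e4 → e5

1. e1 store(91), leaving value 91
2. e3 store(41), leaving value 41
3. e2 store(80), leaving value 80
4. e4 load() → 80, leaving value 80
5. e5 load() → 80, leaving value 80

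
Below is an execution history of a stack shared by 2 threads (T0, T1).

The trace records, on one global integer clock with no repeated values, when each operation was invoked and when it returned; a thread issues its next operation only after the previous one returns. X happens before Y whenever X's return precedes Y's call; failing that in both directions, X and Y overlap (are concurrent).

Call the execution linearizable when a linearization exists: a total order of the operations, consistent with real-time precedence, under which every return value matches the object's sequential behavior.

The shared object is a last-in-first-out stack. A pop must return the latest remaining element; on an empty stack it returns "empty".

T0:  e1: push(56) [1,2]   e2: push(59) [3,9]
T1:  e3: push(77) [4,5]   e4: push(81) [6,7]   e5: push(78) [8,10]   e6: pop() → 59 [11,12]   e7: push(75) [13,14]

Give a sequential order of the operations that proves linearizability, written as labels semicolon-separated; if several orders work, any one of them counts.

after step 1 (e1 push(56)): stack <56>
after step 2 (e3 push(77)): stack <56,77>
after step 3 (e4 push(81)): stack <56,77,81>
after step 4 (e5 push(78)): stack <56,77,81,78>
after step 5 (e2 push(59)): stack <56,77,81,78,59>
after step 6 (e6 pop() → 59): stack <56,77,81,78>
after step 7 (e7 push(75)): stack <56,77,81,78,75>

e1; e3; e4; e5; e2; e6; e7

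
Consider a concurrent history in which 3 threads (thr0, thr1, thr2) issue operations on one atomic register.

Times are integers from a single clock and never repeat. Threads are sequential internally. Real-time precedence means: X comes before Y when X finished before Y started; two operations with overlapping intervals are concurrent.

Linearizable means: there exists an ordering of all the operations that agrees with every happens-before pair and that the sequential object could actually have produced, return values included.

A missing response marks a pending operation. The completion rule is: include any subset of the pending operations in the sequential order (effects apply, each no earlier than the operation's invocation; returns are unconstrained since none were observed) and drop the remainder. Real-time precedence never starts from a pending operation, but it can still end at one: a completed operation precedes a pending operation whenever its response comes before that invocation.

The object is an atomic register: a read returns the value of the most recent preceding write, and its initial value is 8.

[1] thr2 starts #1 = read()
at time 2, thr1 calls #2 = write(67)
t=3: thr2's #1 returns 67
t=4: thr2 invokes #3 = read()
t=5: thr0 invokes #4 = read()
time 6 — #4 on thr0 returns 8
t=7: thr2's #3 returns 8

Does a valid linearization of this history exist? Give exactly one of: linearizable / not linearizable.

already the first 6 events (up to #4's response at time 6) admit no linearization; the first 5 still do
the completed operations (2 total) allow one real-time order; the atomic register replay rejects it
including or dropping the 2 pending operations (#2, #3) in any combination fails
one such order, #1, #4 (pending dropped), breaks at step 1 where #1 read() → 67 is illegal

not linearizable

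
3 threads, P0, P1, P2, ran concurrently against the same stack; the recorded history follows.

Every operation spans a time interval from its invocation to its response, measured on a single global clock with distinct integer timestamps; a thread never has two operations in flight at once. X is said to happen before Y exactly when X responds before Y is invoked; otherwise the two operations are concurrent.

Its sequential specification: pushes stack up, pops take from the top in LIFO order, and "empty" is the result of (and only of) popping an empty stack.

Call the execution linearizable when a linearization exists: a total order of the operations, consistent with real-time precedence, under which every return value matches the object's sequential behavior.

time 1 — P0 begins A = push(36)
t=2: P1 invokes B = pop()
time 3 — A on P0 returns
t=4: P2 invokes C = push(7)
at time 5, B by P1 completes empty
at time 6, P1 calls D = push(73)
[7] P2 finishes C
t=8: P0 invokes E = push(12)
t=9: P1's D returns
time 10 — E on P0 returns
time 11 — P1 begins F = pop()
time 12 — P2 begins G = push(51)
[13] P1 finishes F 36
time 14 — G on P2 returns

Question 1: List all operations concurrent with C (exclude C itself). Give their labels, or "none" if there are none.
B, D

C spans [4,7]: anything still running between times 4 and 7 counts as concurrent
A [1,3]: before
B [2,5]: concurrent
D [6,9]: concurrent
E [8,10]: after
F [11,13]: after
G [12,14]: after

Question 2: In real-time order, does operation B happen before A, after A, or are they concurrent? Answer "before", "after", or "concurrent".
concurrent

B spans [2,5], A spans [1,3]
the intervals overlap in both directions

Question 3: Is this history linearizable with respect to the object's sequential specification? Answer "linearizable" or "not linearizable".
not linearizable

cut after 12 events: linearizable; cut after 13 events (F responds, time 13): not linearizable
no legal order exists: 8 real-time-consistent candidates over 6 completed stack operations, all rejected
no completion choice of the 1 pending operation (G) rescues it — every subset was tried
e.g. A, B, C, D, E, F (pending dropped): illegal at step 2, since B pop() → empty cannot apply there
e.g. A, B, C, E, D, F (pending dropped): illegal at step 2, since B pop() → empty cannot apply there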